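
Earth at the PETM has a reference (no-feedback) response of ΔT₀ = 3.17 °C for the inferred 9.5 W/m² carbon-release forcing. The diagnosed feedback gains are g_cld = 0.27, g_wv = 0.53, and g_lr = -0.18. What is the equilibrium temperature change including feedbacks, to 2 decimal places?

8.34 °C

Total gain g = 0.27 + 0.53 − 0.18 = 0.62.
Amplification A = 1/(1 − 0.62) = 2.632.
ΔT = 3.17 × 2.632 = 8.34 °C.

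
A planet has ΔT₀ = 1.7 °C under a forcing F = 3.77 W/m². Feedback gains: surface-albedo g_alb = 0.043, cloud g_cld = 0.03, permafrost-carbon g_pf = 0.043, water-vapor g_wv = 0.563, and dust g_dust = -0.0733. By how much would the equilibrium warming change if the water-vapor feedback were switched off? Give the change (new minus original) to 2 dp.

-2.54 °C

Original: g = 0.6057, ΔT = 1.7/(1−0.6057) = 4.3114 °C.
Without water-vapor: g' = 0.0427, ΔT' = 1.7/(1−0.0427) = 1.7758 °C.
Change = 1.7758 − 4.3114 = -2.54 °C.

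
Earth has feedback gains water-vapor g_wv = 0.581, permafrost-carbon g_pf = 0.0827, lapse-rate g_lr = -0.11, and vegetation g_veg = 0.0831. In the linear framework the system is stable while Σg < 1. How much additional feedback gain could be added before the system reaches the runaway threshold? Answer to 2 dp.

0.36

Current total gain = 0.581 + 0.0827 − 0.11 + 0.0831 = 0.6368.
Margin to runaway = 1 − 0.6368 = 0.36.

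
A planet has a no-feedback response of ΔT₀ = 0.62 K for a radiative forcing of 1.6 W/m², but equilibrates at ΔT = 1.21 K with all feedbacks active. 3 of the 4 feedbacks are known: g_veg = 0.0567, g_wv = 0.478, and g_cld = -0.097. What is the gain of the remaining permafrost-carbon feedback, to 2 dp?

0.05

Amplification A = ΔT/ΔT₀ = 1.21/0.62 = 1.952.
Total gain g = 1 − 1/A = 1 − 1/1.952 = 0.4877.
Known gains sum to 0.0567 + 0.478 − 0.097 = 0.4377.
g_pf = 0.4877 − 0.4377 = 0.05.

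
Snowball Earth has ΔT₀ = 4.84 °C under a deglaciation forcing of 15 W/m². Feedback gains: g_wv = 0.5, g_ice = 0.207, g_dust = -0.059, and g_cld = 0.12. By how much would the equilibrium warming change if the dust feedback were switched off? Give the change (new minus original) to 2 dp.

7.11 °C

Original: g = 0.768, ΔT = 4.84/(1−0.768) = 20.8621 °C.
Without dust: g' = 0.827, ΔT' = 4.84/(1−0.827) = 27.9769 °C.
Change = 27.9769 − 20.8621 = 7.11 °C.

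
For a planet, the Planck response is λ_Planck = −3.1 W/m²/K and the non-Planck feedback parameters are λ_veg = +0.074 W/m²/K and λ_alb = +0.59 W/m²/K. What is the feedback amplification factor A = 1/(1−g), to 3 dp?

Convert to gains: g_veg = 0.074/3.1 = 0.02387; g_alb = 0.59/3.1 = 0.1903.
Total gain g = 0.21417.
A = 1/(1 − 0.21417) = 1.273.

1.273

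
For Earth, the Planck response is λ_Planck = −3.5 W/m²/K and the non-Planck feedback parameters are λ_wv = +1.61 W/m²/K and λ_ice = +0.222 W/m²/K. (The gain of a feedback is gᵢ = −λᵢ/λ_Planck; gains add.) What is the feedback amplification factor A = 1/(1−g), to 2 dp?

2.10

Convert to gains: g_wv = 1.61/3.5 = 0.46; g_ice = 0.222/3.5 = 0.06343.
Total gain g = 0.52343.
A = 1/(1 − 0.52343) = 2.10.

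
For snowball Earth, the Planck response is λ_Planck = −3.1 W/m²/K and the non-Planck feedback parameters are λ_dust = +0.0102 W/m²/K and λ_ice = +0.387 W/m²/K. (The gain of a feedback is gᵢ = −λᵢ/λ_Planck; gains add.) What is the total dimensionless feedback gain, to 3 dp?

Convert to gains: g_dust = 0.0102/3.1 = 0.00329; g_ice = 0.387/3.1 = 0.1248.
Total gain g = 0.12809.

0.128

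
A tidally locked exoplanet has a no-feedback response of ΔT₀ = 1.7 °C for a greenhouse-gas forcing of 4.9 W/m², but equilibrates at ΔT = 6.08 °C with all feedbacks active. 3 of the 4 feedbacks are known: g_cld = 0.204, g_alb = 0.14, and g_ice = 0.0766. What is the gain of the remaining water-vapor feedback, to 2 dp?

0.30

Amplification A = ΔT/ΔT₀ = 6.08/1.7 = 3.576.
Total gain g = 1 − 1/A = 1 − 1/3.576 = 0.7204.
Known gains sum to 0.204 + 0.14 + 0.0766 = 0.4206.
g_wv = 0.7204 − 0.4206 = 0.30.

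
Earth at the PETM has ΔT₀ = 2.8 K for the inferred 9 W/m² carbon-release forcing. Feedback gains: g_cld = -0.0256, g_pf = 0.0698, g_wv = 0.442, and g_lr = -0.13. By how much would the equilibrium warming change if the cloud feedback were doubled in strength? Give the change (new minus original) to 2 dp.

-0.17 K

Original: g = 0.3562, ΔT = 2.8/(1−0.3562) = 4.3492 K.
With doubled cloud: g' = 0.3306, ΔT' = 2.8/(1−0.3306) = 4.1829 K.
Change = 4.1829 − 4.3492 = -0.17 K.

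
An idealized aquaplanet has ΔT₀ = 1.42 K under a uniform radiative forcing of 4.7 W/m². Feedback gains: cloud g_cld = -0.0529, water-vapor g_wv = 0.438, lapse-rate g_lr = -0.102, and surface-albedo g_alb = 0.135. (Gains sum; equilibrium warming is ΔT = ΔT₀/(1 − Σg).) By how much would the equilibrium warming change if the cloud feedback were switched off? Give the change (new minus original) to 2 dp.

Original: g = 0.4181, ΔT = 1.42/(1−0.4181) = 2.4403 K.
Without cloud: g' = 0.471, ΔT' = 1.42/(1−0.471) = 2.6843 K.
Change = 2.6843 − 2.4403 = 0.24 K.

0.24 K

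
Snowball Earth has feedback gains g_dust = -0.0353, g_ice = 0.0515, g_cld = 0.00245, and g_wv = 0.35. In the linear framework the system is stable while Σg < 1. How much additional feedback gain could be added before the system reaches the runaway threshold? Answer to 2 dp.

Current total gain = -0.0353 + 0.0515 + 0.00245 + 0.35 = 0.36865.
Margin to runaway = 1 − 0.36865 = 0.63.

0.63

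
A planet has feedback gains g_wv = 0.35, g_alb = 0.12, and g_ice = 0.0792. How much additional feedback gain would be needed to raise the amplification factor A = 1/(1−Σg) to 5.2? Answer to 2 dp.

Current total gain = 0.5492.
Target gain for A = 5.2: g* = 1 − 1/5.2 = 0.8077.
Additional gain needed = 0.8077 − 0.5492 = 0.26.

0.26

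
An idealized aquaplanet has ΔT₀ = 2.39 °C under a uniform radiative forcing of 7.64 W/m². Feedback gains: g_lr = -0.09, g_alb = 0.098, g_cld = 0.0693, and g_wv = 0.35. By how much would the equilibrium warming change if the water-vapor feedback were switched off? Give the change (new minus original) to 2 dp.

-1.58 °C

Original: g = 0.4273, ΔT = 2.39/(1−0.4273) = 4.1732 °C.
Without water-vapor: g' = 0.0773, ΔT' = 2.39/(1−0.0773) = 2.5902 °C.
Change = 2.5902 − 4.1732 = -1.58 °C.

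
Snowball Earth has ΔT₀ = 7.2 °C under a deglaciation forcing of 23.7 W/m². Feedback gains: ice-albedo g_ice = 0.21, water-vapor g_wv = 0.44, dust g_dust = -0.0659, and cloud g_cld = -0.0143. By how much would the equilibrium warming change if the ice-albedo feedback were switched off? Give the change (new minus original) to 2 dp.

Original: g = 0.5698, ΔT = 7.2/(1−0.5698) = 16.7364 °C.
Without ice-albedo: g' = 0.3598, ΔT' = 7.2/(1−0.3598) = 11.2465 °C.
Change = 11.2465 − 16.7364 = -5.49 °C.

-5.49 °C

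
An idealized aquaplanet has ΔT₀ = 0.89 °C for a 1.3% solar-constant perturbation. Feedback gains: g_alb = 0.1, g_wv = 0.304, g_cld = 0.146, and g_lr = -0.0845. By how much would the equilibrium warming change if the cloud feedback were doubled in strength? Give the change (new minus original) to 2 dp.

0.63 °C

Original: g = 0.4655, ΔT = 0.89/(1−0.4655) = 1.6651 °C.
With doubled cloud: g' = 0.6115, ΔT' = 0.89/(1−0.6115) = 2.2909 °C.
Change = 2.2909 − 1.6651 = 0.63 °C.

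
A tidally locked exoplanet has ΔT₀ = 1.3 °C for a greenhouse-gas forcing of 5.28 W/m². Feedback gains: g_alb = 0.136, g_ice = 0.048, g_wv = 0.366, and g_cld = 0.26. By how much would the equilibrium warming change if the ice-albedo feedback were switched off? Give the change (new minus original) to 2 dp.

-1.38 °C

Original: g = 0.81, ΔT = 1.3/(1−0.81) = 6.8421 °C.
Without ice-albedo: g' = 0.762, ΔT' = 1.3/(1−0.762) = 5.4622 °C.
Change = 5.4622 − 6.8421 = -1.38 °C.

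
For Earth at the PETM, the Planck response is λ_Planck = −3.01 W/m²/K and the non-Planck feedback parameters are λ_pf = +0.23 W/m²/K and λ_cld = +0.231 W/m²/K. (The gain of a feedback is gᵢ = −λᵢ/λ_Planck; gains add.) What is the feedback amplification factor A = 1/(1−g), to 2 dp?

1.18

Convert to gains: g_pf = 0.23/3.01 = 0.07641; g_cld = 0.231/3.01 = 0.07674.
Total gain g = 0.15315.
A = 1/(1 − 0.15315) = 1.18.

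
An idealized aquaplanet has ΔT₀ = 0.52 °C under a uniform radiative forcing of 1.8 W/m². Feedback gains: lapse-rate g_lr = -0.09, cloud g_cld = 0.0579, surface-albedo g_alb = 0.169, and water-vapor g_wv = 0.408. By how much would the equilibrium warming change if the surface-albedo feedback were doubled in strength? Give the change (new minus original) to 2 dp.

Original: g = 0.5449, ΔT = 0.52/(1−0.5449) = 1.1426 °C.
With doubled surface-albedo: g' = 0.7139, ΔT' = 0.52/(1−0.7139) = 1.8175 °C.
Change = 1.8175 − 1.1426 = 0.67 °C.

0.67 °C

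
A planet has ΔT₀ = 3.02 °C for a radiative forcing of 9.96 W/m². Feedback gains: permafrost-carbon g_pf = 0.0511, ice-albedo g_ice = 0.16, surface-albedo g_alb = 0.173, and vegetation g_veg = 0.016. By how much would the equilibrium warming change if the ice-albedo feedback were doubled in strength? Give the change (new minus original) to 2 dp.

Original: g = 0.4001, ΔT = 3.02/(1−0.4001) = 5.0342 °C.
With doubled ice-albedo: g' = 0.5601, ΔT' = 3.02/(1−0.5601) = 6.8652 °C.
Change = 6.8652 − 5.0342 = 1.83 °C.

1.83 °C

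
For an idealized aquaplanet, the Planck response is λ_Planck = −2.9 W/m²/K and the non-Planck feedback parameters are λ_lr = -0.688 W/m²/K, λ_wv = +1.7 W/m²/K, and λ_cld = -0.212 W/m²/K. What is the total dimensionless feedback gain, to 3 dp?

Convert to gains: g_lr = -0.688/2.9 = -0.2372; g_wv = 1.7/2.9 = 0.5862; g_cld = -0.212/2.9 = -0.0731.
Total gain g = 0.2759.

0.276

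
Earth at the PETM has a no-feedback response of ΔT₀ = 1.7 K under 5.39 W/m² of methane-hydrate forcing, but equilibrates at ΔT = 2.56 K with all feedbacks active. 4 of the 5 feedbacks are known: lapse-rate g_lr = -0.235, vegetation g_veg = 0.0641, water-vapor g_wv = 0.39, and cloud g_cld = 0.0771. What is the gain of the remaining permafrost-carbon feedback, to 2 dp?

0.04

Amplification A = ΔT/ΔT₀ = 2.56/1.7 = 1.506.
Total gain g = 1 − 1/A = 1 − 1/1.506 = 0.336.
Known gains sum to -0.235 + 0.0641 + 0.39 + 0.0771 = 0.2962.
g_pf = 0.336 − 0.2962 = 0.04.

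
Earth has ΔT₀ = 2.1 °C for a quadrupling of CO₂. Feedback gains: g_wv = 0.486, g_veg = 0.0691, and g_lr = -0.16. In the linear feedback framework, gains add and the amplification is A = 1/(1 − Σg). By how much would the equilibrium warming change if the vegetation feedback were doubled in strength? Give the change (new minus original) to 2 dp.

Original: g = 0.3951, ΔT = 2.1/(1−0.3951) = 3.4716 °C.
With doubled vegetation: g' = 0.4642, ΔT' = 2.1/(1−0.4642) = 3.9194 °C.
Change = 3.9194 − 3.4716 = 0.45 °C.

0.45 °C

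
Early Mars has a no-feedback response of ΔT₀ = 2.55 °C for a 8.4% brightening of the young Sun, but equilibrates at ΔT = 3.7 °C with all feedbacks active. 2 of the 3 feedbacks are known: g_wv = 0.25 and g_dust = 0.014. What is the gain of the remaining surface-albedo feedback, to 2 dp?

0.05

Amplification A = ΔT/ΔT₀ = 3.7/2.55 = 1.451.
Total gain g = 1 − 1/A = 1 − 1/1.451 = 0.3108.
Known gains sum to 0.25 + 0.014 = 0.264.
g_alb = 0.3108 − 0.264 = 0.05.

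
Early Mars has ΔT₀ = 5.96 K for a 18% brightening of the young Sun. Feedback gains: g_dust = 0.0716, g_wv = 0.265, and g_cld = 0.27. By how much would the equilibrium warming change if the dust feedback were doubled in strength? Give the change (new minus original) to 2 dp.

3.37 K

Original: g = 0.6066, ΔT = 5.96/(1−0.6066) = 15.1500 K.
With doubled dust: g' = 0.6782, ΔT' = 5.96/(1−0.6782) = 18.5208 K.
Change = 18.5208 − 15.1500 = 3.37 K.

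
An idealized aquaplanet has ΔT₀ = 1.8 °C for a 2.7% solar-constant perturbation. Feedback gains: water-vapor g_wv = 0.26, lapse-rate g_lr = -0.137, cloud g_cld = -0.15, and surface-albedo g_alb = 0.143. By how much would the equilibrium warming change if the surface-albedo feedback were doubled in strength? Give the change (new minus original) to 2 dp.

0.39 °C

Original: g = 0.116, ΔT = 1.8/(1−0.116) = 2.0362 °C.
With doubled surface-albedo: g' = 0.259, ΔT' = 1.8/(1−0.259) = 2.4291 °C.
Change = 2.4291 − 2.0362 = 0.39 °C.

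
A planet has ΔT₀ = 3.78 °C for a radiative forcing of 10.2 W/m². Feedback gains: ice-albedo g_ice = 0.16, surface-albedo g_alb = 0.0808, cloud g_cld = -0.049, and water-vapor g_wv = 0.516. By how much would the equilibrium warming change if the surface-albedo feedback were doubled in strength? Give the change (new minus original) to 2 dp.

Original: g = 0.7078, ΔT = 3.78/(1−0.7078) = 12.9363 °C.
With doubled surface-albedo: g' = 0.7886, ΔT' = 3.78/(1−0.7886) = 17.8808 °C.
Change = 17.8808 − 12.9363 = 4.94 °C.

4.94 °C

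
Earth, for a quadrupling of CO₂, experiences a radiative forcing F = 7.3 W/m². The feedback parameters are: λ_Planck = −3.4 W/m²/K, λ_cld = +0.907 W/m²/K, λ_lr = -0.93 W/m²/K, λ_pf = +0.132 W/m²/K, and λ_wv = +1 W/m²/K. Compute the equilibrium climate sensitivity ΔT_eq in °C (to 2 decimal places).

3.19 °C

Net feedback parameter λ = (−3.4) + (+0.907) + (-0.93) + (+0.132) + (+1) = -2.291 W/m²/K.
ΔT = −F/λ = −7.3/(-2.291) = 3.19 °C.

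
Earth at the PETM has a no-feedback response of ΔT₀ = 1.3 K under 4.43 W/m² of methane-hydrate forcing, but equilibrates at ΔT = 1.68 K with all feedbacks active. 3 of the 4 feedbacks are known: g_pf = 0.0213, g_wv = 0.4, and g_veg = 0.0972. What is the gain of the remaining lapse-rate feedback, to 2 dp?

Amplification A = ΔT/ΔT₀ = 1.68/1.3 = 1.292.
Total gain g = 1 − 1/A = 1 − 1/1.292 = 0.226.
Known gains sum to 0.0213 + 0.4 + 0.0972 = 0.5185.
g_lr = 0.226 − 0.5185 = -0.29.

-0.29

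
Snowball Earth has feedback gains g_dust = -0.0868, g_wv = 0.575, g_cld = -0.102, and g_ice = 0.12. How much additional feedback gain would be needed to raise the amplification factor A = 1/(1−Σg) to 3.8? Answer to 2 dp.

0.23

Current total gain = 0.5062.
Target gain for A = 3.8: g* = 1 − 1/3.8 = 0.7368.
Additional gain needed = 0.7368 − 0.5062 = 0.23.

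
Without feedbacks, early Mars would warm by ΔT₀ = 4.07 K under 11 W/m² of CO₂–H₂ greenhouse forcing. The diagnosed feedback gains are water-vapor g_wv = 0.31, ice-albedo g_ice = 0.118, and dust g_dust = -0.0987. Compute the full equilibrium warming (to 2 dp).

Total gain g = 0.31 + 0.118 − 0.0987 = 0.3293.
Amplification A = 1/(1 − 0.3293) = 1.491.
ΔT = 4.07 × 1.491 = 6.07 K.

6.07 K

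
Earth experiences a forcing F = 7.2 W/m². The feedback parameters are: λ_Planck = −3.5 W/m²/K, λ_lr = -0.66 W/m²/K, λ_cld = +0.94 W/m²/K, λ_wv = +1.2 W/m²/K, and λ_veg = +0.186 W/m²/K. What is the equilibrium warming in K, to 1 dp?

3.9 K

Net feedback parameter λ = (−3.5) + (-0.66) + (+0.94) + (+1.2) + (+0.186) = -1.834 W/m²/K.
ΔT = −F/λ = −7.2/(-1.834) = 3.9 K.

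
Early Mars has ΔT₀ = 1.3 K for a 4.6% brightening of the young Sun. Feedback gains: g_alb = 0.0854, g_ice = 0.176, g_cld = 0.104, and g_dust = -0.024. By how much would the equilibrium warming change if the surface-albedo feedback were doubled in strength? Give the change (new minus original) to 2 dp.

Original: g = 0.3414, ΔT = 1.3/(1−0.3414) = 1.9739 K.
With doubled surface-albedo: g' = 0.4268, ΔT' = 1.3/(1−0.4268) = 2.2680 K.
Change = 2.2680 − 1.9739 = 0.29 K.

0.29 K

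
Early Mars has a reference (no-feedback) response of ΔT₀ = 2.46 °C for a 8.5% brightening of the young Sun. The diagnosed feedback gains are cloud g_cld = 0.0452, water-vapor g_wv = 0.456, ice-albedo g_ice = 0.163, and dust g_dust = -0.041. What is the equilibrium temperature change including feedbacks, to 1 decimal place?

Total gain g = 0.0452 + 0.456 + 0.163 − 0.041 = 0.6232.
Amplification A = 1/(1 − 0.6232) = 2.654.
ΔT = 2.46 × 2.654 = 6.5 °C.

6.5 °C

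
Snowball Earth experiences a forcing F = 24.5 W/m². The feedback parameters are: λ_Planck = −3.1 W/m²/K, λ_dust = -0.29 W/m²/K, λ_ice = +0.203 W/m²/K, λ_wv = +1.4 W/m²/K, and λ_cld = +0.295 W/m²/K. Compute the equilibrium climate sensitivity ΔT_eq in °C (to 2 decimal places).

Net feedback parameter λ = (−3.1) + (-0.29) + (+0.203) + (+1.4) + (+0.295) = -1.492 W/m²/K.
ΔT = −F/λ = −24.5/(-1.492) = 16.42 °C.

16.42 °C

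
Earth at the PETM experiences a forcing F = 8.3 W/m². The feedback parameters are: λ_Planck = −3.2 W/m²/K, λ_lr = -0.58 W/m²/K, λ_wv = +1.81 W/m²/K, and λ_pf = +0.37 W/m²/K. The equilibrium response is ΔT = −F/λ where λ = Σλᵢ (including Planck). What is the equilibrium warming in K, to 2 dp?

Net feedback parameter λ = (−3.2) + (-0.58) + (+1.81) + (+0.37) = -1.6 W/m²/K.
ΔT = −F/λ = −8.3/(-1.6) = 5.19 K.

5.19 K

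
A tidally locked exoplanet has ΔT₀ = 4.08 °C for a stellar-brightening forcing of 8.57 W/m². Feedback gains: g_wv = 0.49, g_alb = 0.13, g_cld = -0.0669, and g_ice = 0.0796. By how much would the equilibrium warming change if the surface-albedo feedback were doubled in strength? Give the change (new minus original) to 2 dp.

6.09 °C

Original: g = 0.6327, ΔT = 4.08/(1−0.6327) = 11.1081 °C.
With doubled surface-albedo: g' = 0.7627, ΔT' = 4.08/(1−0.7627) = 17.1934 °C.
Change = 17.1934 − 11.1081 = 6.09 °C.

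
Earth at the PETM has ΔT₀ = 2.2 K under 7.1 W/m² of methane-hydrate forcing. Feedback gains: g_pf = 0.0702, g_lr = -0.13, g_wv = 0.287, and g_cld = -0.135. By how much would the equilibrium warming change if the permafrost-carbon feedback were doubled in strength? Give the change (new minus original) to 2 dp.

Original: g = 0.0922, ΔT = 2.2/(1−0.0922) = 2.4234 K.
With doubled permafrost-carbon: g' = 0.1624, ΔT' = 2.2/(1−0.1624) = 2.6266 K.
Change = 2.6266 − 2.4234 = 0.20 K.

0.20 K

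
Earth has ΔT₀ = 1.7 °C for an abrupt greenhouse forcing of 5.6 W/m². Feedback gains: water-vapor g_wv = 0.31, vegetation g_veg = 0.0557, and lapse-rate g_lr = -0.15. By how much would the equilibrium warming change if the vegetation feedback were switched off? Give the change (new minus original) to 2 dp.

Original: g = 0.2157, ΔT = 1.7/(1−0.2157) = 2.1675 °C.
Without vegetation: g' = 0.16, ΔT' = 1.7/(1−0.16) = 2.0238 °C.
Change = 2.0238 − 2.1675 = -0.14 °C.

-0.14 °C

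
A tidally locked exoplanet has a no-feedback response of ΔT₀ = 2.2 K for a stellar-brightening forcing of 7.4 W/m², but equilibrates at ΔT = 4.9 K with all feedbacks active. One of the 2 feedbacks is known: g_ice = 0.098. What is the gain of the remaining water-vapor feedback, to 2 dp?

Amplification A = ΔT/ΔT₀ = 4.9/2.2 = 2.227.
Total gain g = 1 − 1/A = 1 − 1/2.227 = 0.551.
The known gain is 0.098.
g_wv = 0.551 − 0.098 = 0.45.

0.45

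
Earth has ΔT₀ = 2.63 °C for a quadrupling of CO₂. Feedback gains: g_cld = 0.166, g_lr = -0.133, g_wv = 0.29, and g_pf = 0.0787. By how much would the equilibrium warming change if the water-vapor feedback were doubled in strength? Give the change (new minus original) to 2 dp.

4.13 °C

Original: g = 0.4017, ΔT = 2.63/(1−0.4017) = 4.3958 °C.
With doubled water-vapor: g' = 0.6917, ΔT' = 2.63/(1−0.6917) = 8.5307 °C.
Change = 8.5307 − 4.3958 = 4.13 °C.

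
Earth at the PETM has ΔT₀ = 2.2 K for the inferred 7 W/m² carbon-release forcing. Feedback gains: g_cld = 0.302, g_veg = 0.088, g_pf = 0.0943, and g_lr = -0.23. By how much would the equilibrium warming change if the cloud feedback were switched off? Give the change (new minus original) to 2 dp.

Original: g = 0.2543, ΔT = 2.2/(1−0.2543) = 2.9502 K.
Without cloud: g' = -0.0477, ΔT' = 2.2/(1+0.0477) = 2.0998 K.
Change = 2.0998 − 2.9502 = -0.85 K.

-0.85 K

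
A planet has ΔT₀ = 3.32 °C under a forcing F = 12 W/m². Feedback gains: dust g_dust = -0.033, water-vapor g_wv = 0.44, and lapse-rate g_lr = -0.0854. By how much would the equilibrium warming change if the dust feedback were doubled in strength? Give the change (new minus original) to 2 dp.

Original: g = 0.3216, ΔT = 3.32/(1−0.3216) = 4.8939 °C.
With doubled dust: g' = 0.2886, ΔT' = 3.32/(1−0.2886) = 4.6669 °C.
Change = 4.6669 − 4.8939 = -0.23 °C.

-0.23 °C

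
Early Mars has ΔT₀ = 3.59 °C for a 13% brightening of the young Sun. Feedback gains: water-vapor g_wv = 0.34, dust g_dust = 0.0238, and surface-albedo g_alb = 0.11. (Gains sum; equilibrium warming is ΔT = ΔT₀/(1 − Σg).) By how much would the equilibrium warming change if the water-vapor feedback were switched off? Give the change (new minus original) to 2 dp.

Original: g = 0.4738, ΔT = 3.59/(1−0.4738) = 6.8225 °C.
Without water-vapor: g' = 0.1338, ΔT' = 3.59/(1−0.1338) = 4.1445 °C.
Change = 4.1445 − 6.8225 = -2.68 °C.

-2.68 °C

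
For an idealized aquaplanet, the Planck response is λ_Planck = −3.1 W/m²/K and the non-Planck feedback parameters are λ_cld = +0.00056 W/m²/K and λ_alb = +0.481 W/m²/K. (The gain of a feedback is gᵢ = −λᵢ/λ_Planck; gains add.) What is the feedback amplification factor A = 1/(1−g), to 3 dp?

Convert to gains: g_cld = 0.00056/3.1 = 0.000181; g_alb = 0.481/3.1 = 0.1552.
Total gain g = 0.155381.
A = 1/(1 − 0.155381) = 1.184.

1.184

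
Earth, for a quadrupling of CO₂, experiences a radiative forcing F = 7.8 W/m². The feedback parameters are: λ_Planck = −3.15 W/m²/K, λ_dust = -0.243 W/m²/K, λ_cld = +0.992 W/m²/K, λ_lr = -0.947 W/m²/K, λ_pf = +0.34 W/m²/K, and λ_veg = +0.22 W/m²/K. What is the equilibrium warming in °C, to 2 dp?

2.80 °C

Net feedback parameter λ = (−3.15) + (-0.243) + (+0.992) + (-0.947) + (+0.34) + (+0.22) = -2.788 W/m²/K.
ΔT = −F/λ = −7.8/(-2.788) = 2.80 °C.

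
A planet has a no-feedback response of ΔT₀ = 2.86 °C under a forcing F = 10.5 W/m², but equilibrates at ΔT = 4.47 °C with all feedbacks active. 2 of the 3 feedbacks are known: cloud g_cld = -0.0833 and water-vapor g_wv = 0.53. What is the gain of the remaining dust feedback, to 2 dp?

-0.09

Amplification A = ΔT/ΔT₀ = 4.47/2.86 = 1.563.
Total gain g = 1 − 1/A = 1 − 1/1.563 = 0.3602.
Known gains sum to -0.0833 + 0.53 = 0.4467.
g_dust = 0.3602 − 0.4467 = -0.09.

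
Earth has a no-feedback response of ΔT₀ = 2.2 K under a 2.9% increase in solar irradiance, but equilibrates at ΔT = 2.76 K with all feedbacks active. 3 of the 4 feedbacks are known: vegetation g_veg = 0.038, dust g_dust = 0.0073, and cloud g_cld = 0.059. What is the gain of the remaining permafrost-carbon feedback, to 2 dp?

0.10

Amplification A = ΔT/ΔT₀ = 2.76/2.2 = 1.255.
Total gain g = 1 − 1/A = 1 − 1/1.255 = 0.2032.
Known gains sum to 0.038 + 0.0073 + 0.059 = 0.1043.
g_pf = 0.2032 − 0.1043 = 0.10.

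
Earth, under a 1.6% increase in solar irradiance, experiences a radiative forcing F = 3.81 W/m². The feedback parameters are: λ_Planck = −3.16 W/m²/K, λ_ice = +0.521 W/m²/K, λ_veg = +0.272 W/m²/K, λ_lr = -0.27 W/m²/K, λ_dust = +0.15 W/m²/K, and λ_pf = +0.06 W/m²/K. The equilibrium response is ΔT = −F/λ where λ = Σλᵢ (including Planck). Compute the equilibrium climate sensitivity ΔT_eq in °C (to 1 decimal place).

Net feedback parameter λ = (−3.16) + (+0.521) + (+0.272) + (-0.27) + (+0.15) + (+0.06) = -2.427 W/m²/K.
ΔT = −F/λ = −3.81/(-2.427) = 1.6 °C.

1.6 °C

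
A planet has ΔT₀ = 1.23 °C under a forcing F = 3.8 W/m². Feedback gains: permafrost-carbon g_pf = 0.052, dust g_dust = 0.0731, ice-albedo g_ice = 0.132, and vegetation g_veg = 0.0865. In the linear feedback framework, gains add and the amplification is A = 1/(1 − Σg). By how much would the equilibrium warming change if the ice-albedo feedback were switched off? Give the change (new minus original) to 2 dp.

Original: g = 0.3436, ΔT = 1.23/(1−0.3436) = 1.8739 °C.
Without ice-albedo: g' = 0.2116, ΔT' = 1.23/(1−0.2116) = 1.5601 °C.
Change = 1.5601 − 1.8739 = -0.31 °C.

-0.31 °C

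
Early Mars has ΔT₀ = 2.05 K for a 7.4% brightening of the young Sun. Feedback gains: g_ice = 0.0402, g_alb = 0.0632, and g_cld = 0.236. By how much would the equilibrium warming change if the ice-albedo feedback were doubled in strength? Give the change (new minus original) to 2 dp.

Original: g = 0.3394, ΔT = 2.05/(1−0.3394) = 3.1032 K.
With doubled ice-albedo: g' = 0.3796, ΔT' = 2.05/(1−0.3796) = 3.3043 K.
Change = 3.3043 − 3.1032 = 0.20 K.

0.20 K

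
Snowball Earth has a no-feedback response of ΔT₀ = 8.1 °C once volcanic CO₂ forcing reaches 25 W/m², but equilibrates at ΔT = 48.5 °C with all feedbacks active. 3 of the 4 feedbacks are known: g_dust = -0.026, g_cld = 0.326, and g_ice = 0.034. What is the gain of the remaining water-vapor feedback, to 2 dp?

Amplification A = ΔT/ΔT₀ = 48.5/8.1 = 5.988.
Total gain g = 1 − 1/A = 1 − 1/5.988 = 0.833.
Known gains sum to -0.026 + 0.326 + 0.034 = 0.334.
g_wv = 0.833 − 0.334 = 0.50.

0.50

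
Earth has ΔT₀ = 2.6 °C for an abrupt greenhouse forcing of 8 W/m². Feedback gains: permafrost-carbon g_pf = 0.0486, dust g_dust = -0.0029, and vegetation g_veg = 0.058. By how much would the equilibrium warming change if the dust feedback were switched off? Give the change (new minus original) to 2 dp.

0.01 °C

Original: g = 0.1037, ΔT = 2.6/(1−0.1037) = 2.9008 °C.
Without dust: g' = 0.1066, ΔT' = 2.6/(1−0.1066) = 2.9102 °C.
Change = 2.9102 − 2.9008 = 0.01 °C.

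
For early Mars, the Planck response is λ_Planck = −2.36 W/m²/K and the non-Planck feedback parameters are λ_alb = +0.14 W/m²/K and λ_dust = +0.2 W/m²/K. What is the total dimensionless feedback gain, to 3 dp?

0.144

Convert to gains: g_alb = 0.14/2.36 = 0.05932; g_dust = 0.2/2.36 = 0.08475.
Total gain g = 0.14407.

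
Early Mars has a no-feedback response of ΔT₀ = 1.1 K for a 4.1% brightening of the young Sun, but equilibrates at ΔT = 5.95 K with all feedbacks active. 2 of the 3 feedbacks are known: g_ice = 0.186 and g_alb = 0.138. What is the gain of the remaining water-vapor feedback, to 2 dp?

0.49

Amplification A = ΔT/ΔT₀ = 5.95/1.1 = 5.409.
Total gain g = 1 − 1/A = 1 − 1/5.409 = 0.8151.
Known gains sum to 0.186 + 0.138 = 0.324.
g_wv = 0.8151 − 0.324 = 0.49.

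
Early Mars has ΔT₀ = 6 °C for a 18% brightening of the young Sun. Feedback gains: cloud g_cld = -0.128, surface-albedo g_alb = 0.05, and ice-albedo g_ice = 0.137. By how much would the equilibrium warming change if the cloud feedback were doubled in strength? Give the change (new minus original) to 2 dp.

-0.76 °C

Original: g = 0.059, ΔT = 6/(1−0.059) = 6.3762 °C.
With doubled cloud: g' = -0.069, ΔT' = 6/(1+0.069) = 5.6127 °C.
Change = 5.6127 − 6.3762 = -0.76 °C.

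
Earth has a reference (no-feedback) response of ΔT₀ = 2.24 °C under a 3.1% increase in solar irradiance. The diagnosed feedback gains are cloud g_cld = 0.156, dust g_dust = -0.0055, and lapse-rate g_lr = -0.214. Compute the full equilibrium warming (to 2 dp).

Total gain g = 0.156 − 0.0055 − 0.214 = -0.0635.
Amplification A = 1/(1 + 0.0635) = 0.9403.
ΔT = 2.24 × 0.9403 = 2.11 °C.

2.11 °C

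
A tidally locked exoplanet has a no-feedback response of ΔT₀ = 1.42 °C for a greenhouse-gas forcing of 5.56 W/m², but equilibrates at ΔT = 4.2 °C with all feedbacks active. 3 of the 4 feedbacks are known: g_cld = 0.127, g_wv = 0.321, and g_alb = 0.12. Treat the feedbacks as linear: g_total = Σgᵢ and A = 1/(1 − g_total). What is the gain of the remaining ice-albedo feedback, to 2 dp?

0.09

Amplification A = ΔT/ΔT₀ = 4.2/1.42 = 2.958.
Total gain g = 1 − 1/A = 1 − 1/2.958 = 0.6619.
Known gains sum to 0.127 + 0.321 + 0.12 = 0.568.
g_ice = 0.6619 − 0.568 = 0.09.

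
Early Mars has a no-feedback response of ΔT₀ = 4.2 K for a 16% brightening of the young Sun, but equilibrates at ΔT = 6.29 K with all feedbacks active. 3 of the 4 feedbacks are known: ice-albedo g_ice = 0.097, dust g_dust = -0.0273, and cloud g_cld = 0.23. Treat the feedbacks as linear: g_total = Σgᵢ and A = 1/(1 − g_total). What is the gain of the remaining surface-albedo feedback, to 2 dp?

Amplification A = ΔT/ΔT₀ = 6.29/4.2 = 1.498.
Total gain g = 1 − 1/A = 1 − 1/1.498 = 0.3324.
Known gains sum to 0.097 − 0.0273 + 0.23 = 0.2997.
g_alb = 0.3324 − 0.2997 = 0.03.

0.03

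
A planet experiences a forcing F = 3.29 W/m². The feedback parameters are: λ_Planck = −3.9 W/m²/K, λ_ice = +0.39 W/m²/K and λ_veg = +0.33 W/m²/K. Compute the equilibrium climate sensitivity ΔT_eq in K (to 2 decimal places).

Net feedback parameter λ = (−3.9) + (+0.39) + (+0.33) = -3.18 W/m²/K.
ΔT = −F/λ = −3.29/(-3.18) = 1.03 K.

1.03 K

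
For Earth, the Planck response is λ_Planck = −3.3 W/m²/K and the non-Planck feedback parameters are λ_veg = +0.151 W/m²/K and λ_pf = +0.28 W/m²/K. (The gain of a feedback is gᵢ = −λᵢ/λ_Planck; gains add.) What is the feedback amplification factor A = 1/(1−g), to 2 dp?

Convert to gains: g_veg = 0.151/3.3 = 0.04576; g_pf = 0.28/3.3 = 0.08485.
Total gain g = 0.13061.
A = 1/(1 − 0.13061) = 1.15.

1.15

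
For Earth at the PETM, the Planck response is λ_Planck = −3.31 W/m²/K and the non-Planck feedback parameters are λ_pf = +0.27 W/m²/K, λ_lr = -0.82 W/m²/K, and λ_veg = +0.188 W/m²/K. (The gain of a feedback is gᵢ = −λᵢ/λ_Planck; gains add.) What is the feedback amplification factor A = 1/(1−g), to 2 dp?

0.90

Convert to gains: g_pf = 0.27/3.31 = 0.08157; g_lr = -0.82/3.31 = -0.2477; g_veg = 0.188/3.31 = 0.0568.
Total gain g = -0.10933.
A = 1/(1 + 0.10933) = 0.90.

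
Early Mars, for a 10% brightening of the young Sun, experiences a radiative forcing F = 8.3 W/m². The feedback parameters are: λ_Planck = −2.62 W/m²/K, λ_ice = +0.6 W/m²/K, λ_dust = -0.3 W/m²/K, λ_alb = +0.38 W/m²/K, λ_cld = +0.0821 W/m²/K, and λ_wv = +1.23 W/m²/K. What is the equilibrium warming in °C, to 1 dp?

13.2 °C

Net feedback parameter λ = (−2.62) + (+0.6) + (-0.3) + (+0.38) + (+0.0821) + (+1.23) = -0.6279 W/m²/K.
ΔT = −F/λ = −8.3/(-0.6279) = 13.2 °C.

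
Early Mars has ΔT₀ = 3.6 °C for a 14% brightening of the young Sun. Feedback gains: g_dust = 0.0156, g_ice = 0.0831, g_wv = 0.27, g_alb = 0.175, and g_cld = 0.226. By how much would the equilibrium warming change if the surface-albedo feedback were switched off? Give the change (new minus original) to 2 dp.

-6.75 °C

Original: g = 0.7697, ΔT = 3.6/(1−0.7697) = 15.6318 °C.
Without surface-albedo: g' = 0.5947, ΔT' = 3.6/(1−0.5947) = 8.8823 °C.
Change = 8.8823 − 15.6318 = -6.75 °C.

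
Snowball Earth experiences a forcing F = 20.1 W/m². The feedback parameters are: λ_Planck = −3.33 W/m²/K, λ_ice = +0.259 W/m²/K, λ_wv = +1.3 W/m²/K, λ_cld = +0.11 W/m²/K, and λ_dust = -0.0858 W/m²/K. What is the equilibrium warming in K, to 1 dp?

Net feedback parameter λ = (−3.33) + (+0.259) + (+1.3) + (+0.11) + (-0.0858) = -1.7468 W/m²/K.
ΔT = −F/λ = −20.1/(-1.7468) = 11.5 K.

11.5 K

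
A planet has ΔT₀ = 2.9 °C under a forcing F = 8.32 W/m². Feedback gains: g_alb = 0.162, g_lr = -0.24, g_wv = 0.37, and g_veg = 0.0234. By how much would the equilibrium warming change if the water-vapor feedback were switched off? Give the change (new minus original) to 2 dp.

-1.49 °C

Original: g = 0.3154, ΔT = 2.9/(1−0.3154) = 4.2361 °C.
Without water-vapor: g' = -0.0546, ΔT' = 2.9/(1+0.0546) = 2.7499 °C.
Change = 2.7499 − 4.2361 = -1.49 °C.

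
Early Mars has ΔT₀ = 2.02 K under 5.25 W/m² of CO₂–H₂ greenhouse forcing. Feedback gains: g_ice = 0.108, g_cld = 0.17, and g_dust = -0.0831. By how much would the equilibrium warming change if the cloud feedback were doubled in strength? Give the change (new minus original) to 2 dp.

0.67 K

Original: g = 0.1949, ΔT = 2.02/(1−0.1949) = 2.5090 K.
With doubled cloud: g' = 0.3649, ΔT' = 2.02/(1−0.3649) = 3.1806 K.
Change = 3.1806 − 2.5090 = 0.67 K.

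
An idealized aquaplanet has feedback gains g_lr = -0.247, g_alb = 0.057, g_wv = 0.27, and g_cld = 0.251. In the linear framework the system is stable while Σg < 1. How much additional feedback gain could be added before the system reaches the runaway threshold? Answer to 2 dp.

Current total gain = -0.247 + 0.057 + 0.27 + 0.251 = 0.331.
Margin to runaway = 1 − 0.331 = 0.67.

0.67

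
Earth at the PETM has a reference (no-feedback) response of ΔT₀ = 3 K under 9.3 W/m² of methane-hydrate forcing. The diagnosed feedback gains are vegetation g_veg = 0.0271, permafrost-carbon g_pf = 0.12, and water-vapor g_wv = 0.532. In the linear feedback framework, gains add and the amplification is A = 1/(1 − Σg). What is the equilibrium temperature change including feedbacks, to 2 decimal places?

9.35 K

Total gain g = 0.0271 + 0.12 + 0.532 = 0.6791.
Amplification A = 1/(1 − 0.6791) = 3.116.
ΔT = 3 × 3.116 = 9.35 K.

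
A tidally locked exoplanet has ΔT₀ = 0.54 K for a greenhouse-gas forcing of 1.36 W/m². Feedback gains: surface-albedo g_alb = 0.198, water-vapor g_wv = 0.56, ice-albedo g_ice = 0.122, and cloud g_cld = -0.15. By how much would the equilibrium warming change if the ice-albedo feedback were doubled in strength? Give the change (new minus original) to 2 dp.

Original: g = 0.73, ΔT = 0.54/(1−0.73) = 2.0000 K.
With doubled ice-albedo: g' = 0.852, ΔT' = 0.54/(1−0.852) = 3.6486 K.
Change = 3.6486 − 2.0000 = 1.65 K.

1.65 K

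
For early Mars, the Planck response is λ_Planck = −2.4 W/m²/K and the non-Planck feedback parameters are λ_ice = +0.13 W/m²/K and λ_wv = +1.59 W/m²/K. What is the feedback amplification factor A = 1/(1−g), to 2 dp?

3.53

Convert to gains: g_ice = 0.13/2.4 = 0.05417; g_wv = 1.59/2.4 = 0.6625.
Total gain g = 0.71667.
A = 1/(1 − 0.71667) = 3.53.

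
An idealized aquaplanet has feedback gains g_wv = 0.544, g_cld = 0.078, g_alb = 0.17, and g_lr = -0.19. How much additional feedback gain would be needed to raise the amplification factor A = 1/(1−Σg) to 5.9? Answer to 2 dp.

0.23

Current total gain = 0.602.
Target gain for A = 5.9: g* = 1 − 1/5.9 = 0.8305.
Additional gain needed = 0.8305 − 0.602 = 0.23.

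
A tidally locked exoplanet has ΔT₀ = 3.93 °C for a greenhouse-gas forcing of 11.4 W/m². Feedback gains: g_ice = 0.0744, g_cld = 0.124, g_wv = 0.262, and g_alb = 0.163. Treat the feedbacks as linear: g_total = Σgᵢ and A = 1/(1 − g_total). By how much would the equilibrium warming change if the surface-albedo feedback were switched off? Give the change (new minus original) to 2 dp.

-3.15 °C

Original: g = 0.6234, ΔT = 3.93/(1−0.6234) = 10.4355 °C.
Without surface-albedo: g' = 0.4604, ΔT' = 3.93/(1−0.4604) = 7.2832 °C.
Change = 7.2832 − 10.4355 = -3.15 °C.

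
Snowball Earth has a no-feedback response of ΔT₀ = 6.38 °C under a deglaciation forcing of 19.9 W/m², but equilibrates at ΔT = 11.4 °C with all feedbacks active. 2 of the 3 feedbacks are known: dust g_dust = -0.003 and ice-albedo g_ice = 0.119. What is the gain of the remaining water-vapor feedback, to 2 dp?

0.32

Amplification A = ΔT/ΔT₀ = 11.4/6.38 = 1.787.
Total gain g = 1 − 1/A = 1 − 1/1.787 = 0.4404.
Known gains sum to -0.003 + 0.119 = 0.116.
g_wv = 0.4404 − 0.116 = 0.32.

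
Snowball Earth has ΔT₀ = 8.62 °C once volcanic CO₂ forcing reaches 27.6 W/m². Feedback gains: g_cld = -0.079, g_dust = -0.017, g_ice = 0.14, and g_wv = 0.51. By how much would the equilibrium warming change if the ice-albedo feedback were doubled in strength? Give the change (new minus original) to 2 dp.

8.84 °C

Original: g = 0.554, ΔT = 8.62/(1−0.554) = 19.3274 °C.
With doubled ice-albedo: g' = 0.694, ΔT' = 8.62/(1−0.694) = 28.1699 °C.
Change = 28.1699 − 19.3274 = 8.84 °C.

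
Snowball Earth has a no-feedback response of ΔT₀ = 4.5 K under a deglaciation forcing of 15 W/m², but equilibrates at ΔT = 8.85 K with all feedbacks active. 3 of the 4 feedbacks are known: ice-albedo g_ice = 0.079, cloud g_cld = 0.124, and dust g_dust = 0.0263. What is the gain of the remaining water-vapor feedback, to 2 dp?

Amplification A = ΔT/ΔT₀ = 8.85/4.5 = 1.967.
Total gain g = 1 − 1/A = 1 − 1/1.967 = 0.4916.
Known gains sum to 0.079 + 0.124 + 0.0263 = 0.2293.
g_wv = 0.4916 − 0.2293 = 0.26.

0.26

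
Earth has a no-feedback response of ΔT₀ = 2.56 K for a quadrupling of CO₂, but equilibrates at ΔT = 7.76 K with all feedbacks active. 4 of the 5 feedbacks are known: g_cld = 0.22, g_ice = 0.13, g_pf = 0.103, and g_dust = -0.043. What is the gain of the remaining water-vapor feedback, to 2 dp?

0.26

Amplification A = ΔT/ΔT₀ = 7.76/2.56 = 3.031.
Total gain g = 1 − 1/A = 1 − 1/3.031 = 0.6701.
Known gains sum to 0.22 + 0.13 + 0.103 − 0.043 = 0.41.
g_wv = 0.6701 − 0.41 = 0.26.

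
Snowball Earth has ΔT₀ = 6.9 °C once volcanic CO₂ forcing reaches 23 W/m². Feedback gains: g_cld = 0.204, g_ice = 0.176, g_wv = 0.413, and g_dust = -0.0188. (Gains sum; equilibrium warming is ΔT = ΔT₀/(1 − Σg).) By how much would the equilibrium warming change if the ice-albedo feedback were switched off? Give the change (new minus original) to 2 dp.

Original: g = 0.7742, ΔT = 6.9/(1−0.7742) = 30.5580 °C.
Without ice-albedo: g' = 0.5982, ΔT' = 6.9/(1−0.5982) = 17.1727 °C.
Change = 17.1727 − 30.5580 = -13.39 °C.

-13.39 °C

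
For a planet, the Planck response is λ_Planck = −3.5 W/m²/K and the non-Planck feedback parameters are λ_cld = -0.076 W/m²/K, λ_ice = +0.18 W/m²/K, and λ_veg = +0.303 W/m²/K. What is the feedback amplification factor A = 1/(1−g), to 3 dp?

Convert to gains: g_cld = -0.076/3.5 = -0.02171; g_ice = 0.18/3.5 = 0.05143; g_veg = 0.303/3.5 = 0.08657.
Total gain g = 0.11629.
A = 1/(1 − 0.11629) = 1.132.

1.132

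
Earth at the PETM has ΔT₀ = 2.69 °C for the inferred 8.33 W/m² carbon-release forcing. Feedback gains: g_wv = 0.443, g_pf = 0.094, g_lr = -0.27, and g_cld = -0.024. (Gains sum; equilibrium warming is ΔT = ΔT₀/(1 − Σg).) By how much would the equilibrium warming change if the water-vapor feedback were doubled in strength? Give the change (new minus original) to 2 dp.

Original: g = 0.243, ΔT = 2.69/(1−0.243) = 3.5535 °C.
With doubled water-vapor: g' = 0.686, ΔT' = 2.69/(1−0.686) = 8.5669 °C.
Change = 8.5669 − 3.5535 = 5.01 °C.

5.01 °C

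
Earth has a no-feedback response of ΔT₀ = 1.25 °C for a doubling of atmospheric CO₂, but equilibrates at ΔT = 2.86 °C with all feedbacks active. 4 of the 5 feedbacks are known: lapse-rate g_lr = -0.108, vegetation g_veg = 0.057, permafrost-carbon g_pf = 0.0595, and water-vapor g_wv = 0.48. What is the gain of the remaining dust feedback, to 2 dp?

0.07

Amplification A = ΔT/ΔT₀ = 2.86/1.25 = 2.288.
Total gain g = 1 − 1/A = 1 − 1/2.288 = 0.5629.
Known gains sum to -0.108 + 0.057 + 0.0595 + 0.48 = 0.4885.
g_dust = 0.5629 − 0.4885 = 0.07.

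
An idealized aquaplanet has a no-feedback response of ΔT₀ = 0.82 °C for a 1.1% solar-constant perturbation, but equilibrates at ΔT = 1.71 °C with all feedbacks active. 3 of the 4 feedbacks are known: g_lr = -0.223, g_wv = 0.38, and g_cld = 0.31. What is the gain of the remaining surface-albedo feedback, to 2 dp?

0.05

Amplification A = ΔT/ΔT₀ = 1.71/0.82 = 2.085.
Total gain g = 1 − 1/A = 1 − 1/2.085 = 0.5204.
Known gains sum to -0.223 + 0.38 + 0.31 = 0.467.
g_alb = 0.5204 − 0.467 = 0.05.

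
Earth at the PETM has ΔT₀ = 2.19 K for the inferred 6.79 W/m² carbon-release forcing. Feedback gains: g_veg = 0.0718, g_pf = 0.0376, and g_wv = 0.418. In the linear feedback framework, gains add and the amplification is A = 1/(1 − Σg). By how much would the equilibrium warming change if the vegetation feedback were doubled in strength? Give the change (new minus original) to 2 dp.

0.83 K

Original: g = 0.5274, ΔT = 2.19/(1−0.5274) = 4.6339 K.
With doubled vegetation: g' = 0.5992, ΔT' = 2.19/(1−0.5992) = 5.4641 K.
Change = 5.4641 − 4.6339 = 0.83 K.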